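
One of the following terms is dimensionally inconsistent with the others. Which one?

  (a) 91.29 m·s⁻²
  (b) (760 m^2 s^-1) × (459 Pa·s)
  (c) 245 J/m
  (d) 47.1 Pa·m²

(a)

Work out the base dimensions of each:
  (a) m·s⁻²
  (b) [m²·s⁻¹] · [kg·m⁻¹·s⁻¹] = kg·m·s⁻²
  (c) J·m⁻¹ = N·m·m⁻¹ = kg·m·s⁻²
  (d) Pa·m² = N·m⁻²·m² = kg·m·s⁻²
All reduce to kg·m·s⁻² except (a), which is m·s⁻².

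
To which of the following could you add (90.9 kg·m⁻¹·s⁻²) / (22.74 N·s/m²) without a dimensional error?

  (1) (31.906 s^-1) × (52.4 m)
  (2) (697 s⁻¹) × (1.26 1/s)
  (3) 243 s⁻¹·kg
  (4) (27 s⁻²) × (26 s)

(4)

Reference: [kg·m⁻¹·s⁻²] / [kg·m⁻¹·s⁻¹] = s⁻¹.
Each option:
  (1) [s⁻¹] · [m] = m·s⁻¹
  (2) [s⁻¹] · [s⁻¹] = s⁻²
  (3) kg·s⁻¹
  (4) [s⁻²] · [s] = s⁻¹  ← same
Only (4) matches s⁻¹.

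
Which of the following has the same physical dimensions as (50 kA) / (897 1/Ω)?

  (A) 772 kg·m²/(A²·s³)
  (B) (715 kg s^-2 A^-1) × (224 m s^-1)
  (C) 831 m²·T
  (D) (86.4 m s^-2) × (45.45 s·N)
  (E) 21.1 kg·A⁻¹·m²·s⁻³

(E)

Reference: [A] / [kg⁻¹·m⁻²·s³·A²] = kg·m²·s⁻³·A⁻¹.
Each option:
  (A) kg·m²·s⁻³·A⁻²
  (B) [kg·s⁻²·A⁻¹] · [m·s⁻¹] = kg·m·s⁻³·A⁻¹
  (C) T·m² = Wb·m⁻²·m² = kg·m²·s⁻²·A⁻¹
  (D) [m·s⁻²] · [kg·m·s⁻¹] = kg·m²·s⁻³
  (E) kg·m²·s⁻³·A⁻¹  ← same
Only (E) matches kg·m²·s⁻³·A⁻¹.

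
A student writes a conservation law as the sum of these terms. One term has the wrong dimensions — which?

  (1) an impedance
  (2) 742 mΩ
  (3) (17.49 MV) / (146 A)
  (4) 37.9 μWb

Work out the base dimensions of each:
  (1) [impedance] = kg·m²·s⁻³·A⁻²
  (2) Ω = V·A⁻¹ = kg·m²·s⁻³·A⁻²
  (3) [kg·m²·s⁻³·A⁻¹] / [A] = kg·m²·s⁻³·A⁻²
  (4) Wb = V·s = kg·m²·s⁻²·A⁻¹
All reduce to kg·m²·s⁻³·A⁻² except (4), which is kg·m²·s⁻²·A⁻¹.

(4)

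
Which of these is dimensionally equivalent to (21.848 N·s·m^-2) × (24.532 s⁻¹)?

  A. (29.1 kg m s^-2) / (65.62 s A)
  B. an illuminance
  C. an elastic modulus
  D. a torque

Reference: [kg·m⁻¹·s⁻¹] · [s⁻¹] = kg·m⁻¹·s⁻².
Each option:
  A. [kg·m·s⁻²] / [s·A] = kg·m·s⁻³·A⁻¹
  B. [illuminance] = m⁻²·cd
  C. [elastic modulus] = kg·m⁻¹·s⁻²  ← same
  D. [torque] = kg·m²·s⁻²
Only C. matches kg·m⁻¹·s⁻².

C.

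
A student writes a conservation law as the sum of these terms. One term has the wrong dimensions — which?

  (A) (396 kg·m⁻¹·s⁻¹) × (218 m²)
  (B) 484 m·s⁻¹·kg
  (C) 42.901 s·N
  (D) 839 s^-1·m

In SI base units:
  (A) [kg·m⁻¹·s⁻¹] · [m²] = kg·m·s⁻¹
  (B) kg·m·s⁻¹
  (C) N·s = kg·m·s⁻²·s = kg·m·s⁻¹
  (D) m·s⁻¹
All reduce to kg·m·s⁻¹ except (D), which is m·s⁻¹.

(D)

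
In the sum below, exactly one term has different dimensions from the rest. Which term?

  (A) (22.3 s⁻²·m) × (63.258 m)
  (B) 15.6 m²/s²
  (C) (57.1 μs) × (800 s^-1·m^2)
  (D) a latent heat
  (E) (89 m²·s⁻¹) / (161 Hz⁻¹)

Work out the base dimensions of each:
  (A) [m·s⁻²] · [m] = m²·s⁻²
  (B) m²·s⁻²
  (C) [s] · [m²·s⁻¹] = m²
  (D) [latent heat] = m²·s⁻²
  (E) [m²·s⁻¹] / [s] = m²·s⁻²
All reduce to m²·s⁻² except (C), which is m².

(C)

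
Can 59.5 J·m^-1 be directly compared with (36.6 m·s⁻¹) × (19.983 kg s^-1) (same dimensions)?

Reduce each to base SI dimensions:
  59.5 J·m^-1:  J·m⁻¹ = N·m·m⁻¹ = kg·m·s⁻²
  (36.6 m·s⁻¹) × (19.983 kg s^-1):  [m·s⁻¹] · [kg·s⁻¹] = kg·m·s⁻²
Both are kg·m·s⁻², so they have the same dimensions and can be added.

Yes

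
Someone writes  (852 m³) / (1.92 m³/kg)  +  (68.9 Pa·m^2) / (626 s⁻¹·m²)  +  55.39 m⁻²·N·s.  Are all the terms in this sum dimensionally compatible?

No

Expand each in SI base units:
  (852 m³) / (1.92 m³/kg):  [m³] / [kg⁻¹·m³] = kg
  (68.9 Pa·m^2) / (626 s⁻¹·m²):  [kg·m·s⁻²] / [m²·s⁻¹] = kg·m⁻¹·s⁻¹
  55.39 m⁻²·N·s:  N·s·m⁻² = kg·m·s⁻²·s·m⁻² = kg·m⁻¹·s⁻¹
The terms do not share a single dimension (kg vs kg·m⁻¹·s⁻¹).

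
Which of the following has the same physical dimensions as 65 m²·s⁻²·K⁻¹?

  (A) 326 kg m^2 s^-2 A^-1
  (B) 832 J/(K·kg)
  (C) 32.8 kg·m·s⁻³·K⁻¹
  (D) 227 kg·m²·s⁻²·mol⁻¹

(B)

Reference: m²·s⁻²·K⁻¹.
Each option:
  (A) kg·m²·s⁻²·A⁻¹
  (B) J·kg⁻¹·K⁻¹ = N·m·kg⁻¹·K⁻¹ = m²·s⁻²·K⁻¹  ← same
  (C) kg·m·s⁻³·K⁻¹
  (D) kg·m²·s⁻²·mol⁻¹
Only (B) matches m²·s⁻²·K⁻¹.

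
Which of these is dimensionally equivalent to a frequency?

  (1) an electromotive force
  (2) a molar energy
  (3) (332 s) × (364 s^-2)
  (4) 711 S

(3)

Reference: [frequency] = s⁻¹.
Each option:
  (1) [electromotive force] = kg·m²·s⁻³·A⁻¹
  (2) [molar energy] = kg·m²·s⁻²·mol⁻¹
  (3) [s] · [s⁻²] = s⁻¹  ← same
  (4) S = Ω⁻¹ = kg⁻¹·m⁻²·s³·A²
Only (3) matches s⁻¹.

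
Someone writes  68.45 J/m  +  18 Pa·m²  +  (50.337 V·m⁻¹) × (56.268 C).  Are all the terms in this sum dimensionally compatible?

Yes

Work out the base dimensions of each:
  68.45 J/m:  J·m⁻¹ = N·m·m⁻¹ = kg·m·s⁻²
  18 Pa·m²:  Pa·m² = N·m⁻²·m² = kg·m·s⁻²
  (50.337 V·m⁻¹) × (56.268 C):  [kg·m·s⁻³·A⁻¹] · [s·A] = kg·m·s⁻²
Every term reduces to kg·m·s⁻².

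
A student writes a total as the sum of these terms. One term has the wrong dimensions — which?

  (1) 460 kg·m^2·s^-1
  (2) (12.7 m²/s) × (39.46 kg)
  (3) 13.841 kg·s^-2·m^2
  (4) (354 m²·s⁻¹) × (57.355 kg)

(3)

Reduce each to base SI dimensions:
  (1) kg·m²·s⁻¹
  (2) [m²·s⁻¹] · [kg] = kg·m²·s⁻¹
  (3) kg·m²·s⁻²
  (4) [m²·s⁻¹] · [kg] = kg·m²·s⁻¹
All reduce to kg·m²·s⁻¹ except (3), which is kg·m²·s⁻².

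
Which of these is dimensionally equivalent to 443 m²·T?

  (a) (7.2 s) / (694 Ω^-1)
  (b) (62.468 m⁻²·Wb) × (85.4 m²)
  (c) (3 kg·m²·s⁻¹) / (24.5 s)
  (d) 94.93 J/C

(b)

Reference: T·m² = Wb·m⁻²·m² = kg·m²·s⁻²·A⁻¹.
Each option:
  (a) [s] / [kg⁻¹·m⁻²·s³·A²] = kg·m²·s⁻²·A⁻²
  (b) [kg·s⁻²·A⁻¹] · [m²] = kg·m²·s⁻²·A⁻¹  ← same
  (c) [kg·m²·s⁻¹] / [s] = kg·m²·s⁻²
  (d) J·C⁻¹ = N·m·(s·A)⁻¹ = kg·m²·s⁻³·A⁻¹
Only (b) matches kg·m²·s⁻²·A⁻¹.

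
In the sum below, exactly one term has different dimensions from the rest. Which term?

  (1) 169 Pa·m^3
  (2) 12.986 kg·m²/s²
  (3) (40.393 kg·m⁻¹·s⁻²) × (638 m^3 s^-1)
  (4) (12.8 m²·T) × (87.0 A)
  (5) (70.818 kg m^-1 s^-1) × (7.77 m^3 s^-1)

Expand each in SI base units:
  (1) Pa·m³ = N·m⁻²·m³ = kg·m²·s⁻²
  (2) kg·m²·s⁻²
  (3) [kg·m⁻¹·s⁻²] · [m³·s⁻¹] = kg·m²·s⁻³
  (4) [kg·m²·s⁻²·A⁻¹] · [A] = kg·m²·s⁻²
  (5) [kg·m⁻¹·s⁻¹] · [m³·s⁻¹] = kg·m²·s⁻²
All reduce to kg·m²·s⁻² except (3), which is kg·m²·s⁻³.

(3)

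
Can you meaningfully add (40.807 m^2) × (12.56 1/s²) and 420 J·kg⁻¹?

Yes

Dimensions:
  (40.807 m^2) × (12.56 1/s²):  [m²] · [s⁻²] = m²·s⁻²
  420 J·kg⁻¹:  J·kg⁻¹ = N·m·kg⁻¹ = m²·s⁻²
Both are m²·s⁻², so they have the same dimensions and can be added.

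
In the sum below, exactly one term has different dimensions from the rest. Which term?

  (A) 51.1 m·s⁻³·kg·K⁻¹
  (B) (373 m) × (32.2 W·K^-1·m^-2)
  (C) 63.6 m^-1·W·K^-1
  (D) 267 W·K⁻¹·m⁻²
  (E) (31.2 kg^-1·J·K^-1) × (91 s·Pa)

Dimensions:
  (A) kg·m·s⁻³·K⁻¹
  (B) [m] · [kg·s⁻³·K⁻¹] = kg·m·s⁻³·K⁻¹
  (C) W·m⁻¹·K⁻¹ = J·s⁻¹·m⁻¹·K⁻¹ = kg·m·s⁻³·K⁻¹
  (D) W·m⁻²·K⁻¹ = J·s⁻¹·m⁻²·K⁻¹ = kg·s⁻³·K⁻¹
  (E) [m²·s⁻²·K⁻¹] · [kg·m⁻¹·s⁻¹] = kg·m·s⁻³·K⁻¹
All reduce to kg·m·s⁻³·K⁻¹ except (D), which is kg·s⁻³·K⁻¹.

(D)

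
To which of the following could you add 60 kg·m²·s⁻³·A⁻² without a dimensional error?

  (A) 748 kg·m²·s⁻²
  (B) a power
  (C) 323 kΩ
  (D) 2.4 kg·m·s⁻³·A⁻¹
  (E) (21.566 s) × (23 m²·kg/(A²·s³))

Reference: kg·m²·s⁻³·A⁻².
Each option:
  (A) kg·m²·s⁻²
  (B) [power] = kg·m²·s⁻³
  (C) Ω = V·A⁻¹ = kg·m²·s⁻³·A⁻²  ← same
  (D) kg·m·s⁻³·A⁻¹
  (E) [s] · [kg·m²·s⁻³·A⁻²] = kg·m²·s⁻²·A⁻²
Only (C) matches kg·m²·s⁻³·A⁻².

(C)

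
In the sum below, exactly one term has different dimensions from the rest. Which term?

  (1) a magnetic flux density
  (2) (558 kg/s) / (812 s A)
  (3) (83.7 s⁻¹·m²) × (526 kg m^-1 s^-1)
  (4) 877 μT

Dimensions:
  (1) [magnetic flux density] = kg·s⁻²·A⁻¹
  (2) [kg·s⁻¹] / [s·A] = kg·s⁻²·A⁻¹
  (3) [m²·s⁻¹] · [kg·m⁻¹·s⁻¹] = kg·m·s⁻²
  (4) T = Wb·m⁻² = kg·s⁻²·A⁻¹
All reduce to kg·s⁻²·A⁻¹ except (3), which is kg·m·s⁻².

(3)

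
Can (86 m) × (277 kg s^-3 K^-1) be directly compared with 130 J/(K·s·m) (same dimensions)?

Yes

Dimensions:
  (86 m) × (277 kg s^-3 K^-1):  [m] · [kg·s⁻³·K⁻¹] = kg·m·s⁻³·K⁻¹
  130 J/(K·s·m):  J·s⁻¹·m⁻¹·K⁻¹ = N·m·s⁻¹·m⁻¹·K⁻¹ = kg·m·s⁻³·K⁻¹
Both are kg·m·s⁻³·K⁻¹, so they have the same dimensions and can be added.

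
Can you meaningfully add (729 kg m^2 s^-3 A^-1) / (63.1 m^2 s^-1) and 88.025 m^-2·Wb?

In SI base units:
  (729 kg m^2 s^-3 A^-1) / (63.1 m^2 s^-1):  [kg·m²·s⁻³·A⁻¹] / [m²·s⁻¹] = kg·s⁻²·A⁻¹
  88.025 m^-2·Wb:  Wb·m⁻² = V·s·m⁻² = kg·s⁻²·A⁻¹
Both are kg·s⁻²·A⁻¹, so they have the same dimensions and can be added.

Yes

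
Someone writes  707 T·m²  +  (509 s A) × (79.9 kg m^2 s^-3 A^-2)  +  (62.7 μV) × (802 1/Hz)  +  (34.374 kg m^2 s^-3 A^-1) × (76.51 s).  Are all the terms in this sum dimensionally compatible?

Yes

Reduce each to base SI dimensions:
  707 T·m²:  T·m² = Wb·m⁻²·m² = kg·m²·s⁻²·A⁻¹
  (509 s A) × (79.9 kg m^2 s^-3 A^-2):  [s·A] · [kg·m²·s⁻³·A⁻²] = kg·m²·s⁻²·A⁻¹
  (62.7 μV) × (802 1/Hz):  [kg·m²·s⁻³·A⁻¹] · [s] = kg·m²·s⁻²·A⁻¹
  (34.374 kg m^2 s^-3 A^-1) × (76.51 s):  [kg·m²·s⁻³·A⁻¹] · [s] = kg·m²·s⁻²·A⁻¹
Every term reduces to kg·m²·s⁻²·A⁻¹.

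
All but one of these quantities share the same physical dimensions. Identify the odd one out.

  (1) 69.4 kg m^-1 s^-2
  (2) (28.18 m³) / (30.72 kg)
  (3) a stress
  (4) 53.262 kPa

Dimensions:
  (1) kg·m⁻¹·s⁻²
  (2) [m³] / [kg] = kg⁻¹·m³
  (3) [stress] = kg·m⁻¹·s⁻²
  (4) Pa = N·m⁻² = kg·m⁻¹·s⁻²
All reduce to kg·m⁻¹·s⁻² except (2), which is kg⁻¹·m³.

(2)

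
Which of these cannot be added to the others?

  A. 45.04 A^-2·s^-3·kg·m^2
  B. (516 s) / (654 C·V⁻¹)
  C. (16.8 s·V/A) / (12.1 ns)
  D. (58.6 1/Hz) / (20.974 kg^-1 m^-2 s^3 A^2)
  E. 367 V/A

Work out the base dimensions of each:
  A. kg·m²·s⁻³·A⁻²
  B. [s] / [kg⁻¹·m⁻²·s⁴·A²] = kg·m²·s⁻³·A⁻²
  C. [kg·m²·s⁻²·A⁻²] / [s] = kg·m²·s⁻³·A⁻²
  D. [s] / [kg⁻¹·m⁻²·s³·A²] = kg·m²·s⁻²·A⁻²
  E. V·A⁻¹ = J·C⁻¹·A⁻¹ = kg·m²·s⁻³·A⁻²
All reduce to kg·m²·s⁻³·A⁻² except D., which is kg·m²·s⁻²·A⁻².

D.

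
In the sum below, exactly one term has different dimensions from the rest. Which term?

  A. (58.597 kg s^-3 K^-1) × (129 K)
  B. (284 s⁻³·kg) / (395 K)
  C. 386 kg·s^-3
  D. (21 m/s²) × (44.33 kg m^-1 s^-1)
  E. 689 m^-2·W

Dimensions:
  A. [kg·s⁻³·K⁻¹] · [K] = kg·s⁻³
  B. [kg·s⁻³] / [K] = kg·s⁻³·K⁻¹
  C. kg·s⁻³
  D. [m·s⁻²] · [kg·m⁻¹·s⁻¹] = kg·s⁻³
  E. W·m⁻² = J·s⁻¹·m⁻² = kg·s⁻³
All reduce to kg·s⁻³ except B., which is kg·s⁻³·K⁻¹.

B.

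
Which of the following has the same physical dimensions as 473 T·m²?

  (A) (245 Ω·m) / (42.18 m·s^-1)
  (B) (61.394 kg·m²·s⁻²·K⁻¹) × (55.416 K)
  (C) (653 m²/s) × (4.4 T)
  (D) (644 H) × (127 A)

(D)

Reference: T·m² = Wb·m⁻²·m² = kg·m²·s⁻²·A⁻¹.
Each option:
  (A) [kg·m³·s⁻³·A⁻²] / [m·s⁻¹] = kg·m²·s⁻²·A⁻²
  (B) [kg·m²·s⁻²·K⁻¹] · [K] = kg·m²·s⁻²
  (C) [m²·s⁻¹] · [kg·s⁻²·A⁻¹] = kg·m²·s⁻³·A⁻¹
  (D) [kg·m²·s⁻²·A⁻²] · [A] = kg·m²·s⁻²·A⁻¹  ← same
Only (D) matches kg·m²·s⁻²·A⁻¹.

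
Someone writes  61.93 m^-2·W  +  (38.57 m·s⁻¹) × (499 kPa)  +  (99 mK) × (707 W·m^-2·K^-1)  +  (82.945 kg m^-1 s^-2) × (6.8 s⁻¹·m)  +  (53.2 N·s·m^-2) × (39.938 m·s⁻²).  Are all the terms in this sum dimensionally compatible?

In SI base units:
  61.93 m^-2·W:  W·m⁻² = J·s⁻¹·m⁻² = kg·s⁻³
  (38.57 m·s⁻¹) × (499 kPa):  [m·s⁻¹] · [kg·m⁻¹·s⁻²] = kg·s⁻³
  (99 mK) × (707 W·m^-2·K^-1):  [K] · [kg·s⁻³·K⁻¹] = kg·s⁻³
  (82.945 kg m^-1 s^-2) × (6.8 s⁻¹·m):  [kg·m⁻¹·s⁻²] · [m·s⁻¹] = kg·s⁻³
  (53.2 N·s·m^-2) × (39.938 m·s⁻²):  [kg·m⁻¹·s⁻¹] · [m·s⁻²] = kg·s⁻³
Every term reduces to kg·s⁻³.

Yes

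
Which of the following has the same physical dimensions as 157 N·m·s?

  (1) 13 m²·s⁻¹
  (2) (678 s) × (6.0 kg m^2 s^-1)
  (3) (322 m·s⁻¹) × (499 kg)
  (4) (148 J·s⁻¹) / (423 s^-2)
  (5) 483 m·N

(4)

Reference: N·m·s = kg·m·s⁻²·m·s = kg·m²·s⁻¹.
Each option:
  (1) m²·s⁻¹
  (2) [s] · [kg·m²·s⁻¹] = kg·m²
  (3) [m·s⁻¹] · [kg] = kg·m·s⁻¹
  (4) [kg·m²·s⁻³] / [s⁻²] = kg·m²·s⁻¹  ← same
  (5) N·m = kg·m·s⁻²·m = kg·m²·s⁻²
Only (4) matches kg·m²·s⁻¹.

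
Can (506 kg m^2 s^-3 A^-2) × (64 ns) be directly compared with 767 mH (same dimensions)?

Yes

Reduce each to base SI dimensions:
  (506 kg m^2 s^-3 A^-2) × (64 ns):  [kg·m²·s⁻³·A⁻²] · [s] = kg·m²·s⁻²·A⁻²
  767 mH:  H = V·s·A⁻¹ = kg·m²·s⁻²·A⁻²
Both are kg·m²·s⁻²·A⁻², so they have the same dimensions and can be added.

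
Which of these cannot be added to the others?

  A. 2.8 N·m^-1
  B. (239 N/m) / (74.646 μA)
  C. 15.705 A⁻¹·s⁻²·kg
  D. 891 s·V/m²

A.

Expand each in SI base units:
  A. N·m⁻¹ = kg·m·s⁻²·m⁻¹ = kg·s⁻²
  B. [kg·s⁻²] / [A] = kg·s⁻²·A⁻¹
  C. kg·s⁻²·A⁻¹
  D. V·s·m⁻² = J·C⁻¹·s·m⁻² = kg·s⁻²·A⁻¹
All reduce to kg·s⁻²·A⁻¹ except A., which is kg·s⁻².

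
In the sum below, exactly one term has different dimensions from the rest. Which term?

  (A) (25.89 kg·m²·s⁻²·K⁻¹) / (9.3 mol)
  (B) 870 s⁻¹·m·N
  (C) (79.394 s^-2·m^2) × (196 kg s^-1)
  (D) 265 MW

(A)

Reduce each to base SI dimensions:
  (A) [kg·m²·s⁻²·K⁻¹] / [mol] = kg·m²·s⁻²·K⁻¹·mol⁻¹
  (B) N·m·s⁻¹ = kg·m·s⁻²·m·s⁻¹ = kg·m²·s⁻³
  (C) [m²·s⁻²] · [kg·s⁻¹] = kg·m²·s⁻³
  (D) W = J·s⁻¹ = kg·m²·s⁻³
All reduce to kg·m²·s⁻³ except (A), which is kg·m²·s⁻²·K⁻¹·mol⁻¹.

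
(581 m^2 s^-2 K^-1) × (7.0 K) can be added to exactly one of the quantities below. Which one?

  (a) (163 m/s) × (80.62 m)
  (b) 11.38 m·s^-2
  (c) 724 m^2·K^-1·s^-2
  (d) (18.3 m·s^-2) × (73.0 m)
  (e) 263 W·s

Reference: [m²·s⁻²·K⁻¹] · [K] = m²·s⁻².
Each option:
  (a) [m·s⁻¹] · [m] = m²·s⁻¹
  (b) m·s⁻²
  (c) m²·s⁻²·K⁻¹
  (d) [m·s⁻²] · [m] = m²·s⁻²  ← same
  (e) W·s = J·s⁻¹·s = kg·m²·s⁻²
Only (d) matches m²·s⁻².

(d)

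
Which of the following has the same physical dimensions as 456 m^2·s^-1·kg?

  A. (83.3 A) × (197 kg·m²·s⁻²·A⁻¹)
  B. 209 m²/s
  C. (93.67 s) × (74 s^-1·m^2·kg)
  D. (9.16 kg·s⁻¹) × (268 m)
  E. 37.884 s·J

Reference: kg·m²·s⁻¹.
Each option:
  A. [A] · [kg·m²·s⁻²·A⁻¹] = kg·m²·s⁻²
  B. m²·s⁻¹
  C. [s] · [kg·m²·s⁻¹] = kg·m²
  D. [kg·s⁻¹] · [m] = kg·m·s⁻¹
  E. J·s = N·m·s = kg·m²·s⁻¹  ← same
Only E. matches kg·m²·s⁻¹.

E.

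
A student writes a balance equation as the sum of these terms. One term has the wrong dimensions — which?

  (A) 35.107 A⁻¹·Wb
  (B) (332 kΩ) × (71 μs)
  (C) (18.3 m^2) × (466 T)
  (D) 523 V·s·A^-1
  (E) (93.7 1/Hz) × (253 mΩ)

Dimensions:
  (A) Wb·A⁻¹ = V·s·A⁻¹ = kg·m²·s⁻²·A⁻²
  (B) [kg·m²·s⁻³·A⁻²] · [s] = kg·m²·s⁻²·A⁻²
  (C) [m²] · [kg·s⁻²·A⁻¹] = kg·m²·s⁻²·A⁻¹
  (D) V·s·A⁻¹ = J·C⁻¹·s·A⁻¹ = kg·m²·s⁻²·A⁻²
  (E) [s] · [kg·m²·s⁻³·A⁻²] = kg·m²·s⁻²·A⁻²
All reduce to kg·m²·s⁻²·A⁻² except (C), which is kg·m²·s⁻²·A⁻¹.

(C)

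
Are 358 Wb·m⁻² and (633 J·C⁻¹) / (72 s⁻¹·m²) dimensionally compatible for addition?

Yes

In SI base units:
  358 Wb·m⁻²:  Wb·m⁻² = V·s·m⁻² = kg·s⁻²·A⁻¹
  (633 J·C⁻¹) / (72 s⁻¹·m²):  [kg·m²·s⁻³·A⁻¹] / [m²·s⁻¹] = kg·s⁻²·A⁻¹
Both are kg·s⁻²·A⁻¹, so they have the same dimensions and can be added.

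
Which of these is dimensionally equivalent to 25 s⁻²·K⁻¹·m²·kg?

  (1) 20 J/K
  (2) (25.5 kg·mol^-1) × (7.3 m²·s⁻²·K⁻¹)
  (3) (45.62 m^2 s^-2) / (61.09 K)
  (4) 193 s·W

(1)

Reference: kg·m²·s⁻²·K⁻¹.
Each option:
  (1) J·K⁻¹ = N·m·K⁻¹ = kg·m²·s⁻²·K⁻¹  ← same
  (2) [kg·mol⁻¹] · [m²·s⁻²·K⁻¹] = kg·m²·s⁻²·K⁻¹·mol⁻¹
  (3) [m²·s⁻²] / [K] = m²·s⁻²·K⁻¹
  (4) W·s = J·s⁻¹·s = kg·m²·s⁻²
Only (1) matches kg·m²·s⁻²·K⁻¹.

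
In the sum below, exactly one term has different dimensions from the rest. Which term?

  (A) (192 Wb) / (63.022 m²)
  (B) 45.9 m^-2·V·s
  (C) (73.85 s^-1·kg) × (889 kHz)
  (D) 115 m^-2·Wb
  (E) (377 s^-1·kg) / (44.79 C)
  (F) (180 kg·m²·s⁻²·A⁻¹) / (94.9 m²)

(C)

Work out the base dimensions of each:
  (A) [kg·m²·s⁻²·A⁻¹] / [m²] = kg·s⁻²·A⁻¹
  (B) V·s·m⁻² = J·C⁻¹·s·m⁻² = kg·s⁻²·A⁻¹
  (C) [kg·s⁻¹] · [s⁻¹] = kg·s⁻²
  (D) Wb·m⁻² = V·s·m⁻² = kg·s⁻²·A⁻¹
  (E) [kg·s⁻¹] / [s·A] = kg·s⁻²·A⁻¹
  (F) [kg·m²·s⁻²·A⁻¹] / [m²] = kg·s⁻²·A⁻¹
All reduce to kg·s⁻²·A⁻¹ except (C), which is kg·s⁻².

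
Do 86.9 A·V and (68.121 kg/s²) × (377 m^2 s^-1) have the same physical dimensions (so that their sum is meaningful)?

In SI base units:
  86.9 A·V:  V·A = J·C⁻¹·A = kg·m²·s⁻³
  (68.121 kg/s²) × (377 m^2 s^-1):  [kg·s⁻²] · [m²·s⁻¹] = kg·m²·s⁻³
Both are kg·m²·s⁻³, so they have the same dimensions and can be added.

Yes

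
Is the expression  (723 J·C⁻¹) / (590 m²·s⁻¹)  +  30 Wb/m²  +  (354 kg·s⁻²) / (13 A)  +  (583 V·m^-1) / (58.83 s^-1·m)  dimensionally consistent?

Reduce each to base SI dimensions:
  (723 J·C⁻¹) / (590 m²·s⁻¹):  [kg·m²·s⁻³·A⁻¹] / [m²·s⁻¹] = kg·s⁻²·A⁻¹
  30 Wb/m²:  Wb·m⁻² = V·s·m⁻² = kg·s⁻²·A⁻¹
  (354 kg·s⁻²) / (13 A):  [kg·s⁻²] / [A] = kg·s⁻²·A⁻¹
  (583 V·m^-1) / (58.83 s^-1·m):  [kg·m·s⁻³·A⁻¹] / [m·s⁻¹] = kg·s⁻²·A⁻¹
Every term reduces to kg·s⁻²·A⁻¹.

Yes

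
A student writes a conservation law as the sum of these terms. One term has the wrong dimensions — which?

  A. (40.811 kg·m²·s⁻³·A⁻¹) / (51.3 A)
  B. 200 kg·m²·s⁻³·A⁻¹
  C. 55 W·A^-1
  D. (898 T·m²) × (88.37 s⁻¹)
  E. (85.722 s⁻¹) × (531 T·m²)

A.

Dimensions:
  A. [kg·m²·s⁻³·A⁻¹] / [A] = kg·m²·s⁻³·A⁻²
  B. kg·m²·s⁻³·A⁻¹
  C. W·A⁻¹ = J·s⁻¹·A⁻¹ = kg·m²·s⁻³·A⁻¹
  D. [kg·m²·s⁻²·A⁻¹] · [s⁻¹] = kg·m²·s⁻³·A⁻¹
  E. [s⁻¹] · [kg·m²·s⁻²·A⁻¹] = kg·m²·s⁻³·A⁻¹
All reduce to kg·m²·s⁻³·A⁻¹ except A., which is kg·m²·s⁻³·A⁻².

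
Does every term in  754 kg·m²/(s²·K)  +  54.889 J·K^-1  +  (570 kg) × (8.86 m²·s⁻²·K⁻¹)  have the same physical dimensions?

Yes

In SI base units:
  754 kg·m²/(s²·K):  kg·m²·s⁻²·K⁻¹
  54.889 J·K^-1:  J·K⁻¹ = N·m·K⁻¹ = kg·m²·s⁻²·K⁻¹
  (570 kg) × (8.86 m²·s⁻²·K⁻¹):  [kg] · [m²·s⁻²·K⁻¹] = kg·m²·s⁻²·K⁻¹
Every term reduces to kg·m²·s⁻²·K⁻¹.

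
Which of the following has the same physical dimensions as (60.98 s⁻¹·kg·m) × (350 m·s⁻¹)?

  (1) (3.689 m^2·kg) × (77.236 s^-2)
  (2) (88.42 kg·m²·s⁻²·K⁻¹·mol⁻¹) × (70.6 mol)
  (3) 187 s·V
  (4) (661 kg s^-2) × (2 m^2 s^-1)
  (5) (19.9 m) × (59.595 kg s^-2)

Reference: [kg·m·s⁻¹] · [m·s⁻¹] = kg·m²·s⁻².
Each option:
  (1) [kg·m²] · [s⁻²] = kg·m²·s⁻²  ← same
  (2) [kg·m²·s⁻²·K⁻¹·mol⁻¹] · [mol] = kg·m²·s⁻²·K⁻¹
  (3) V·s = J·C⁻¹·s = kg·m²·s⁻²·A⁻¹
  (4) [kg·s⁻²] · [m²·s⁻¹] = kg·m²·s⁻³
  (5) [m] · [kg·s⁻²] = kg·m·s⁻²
Only (1) matches kg·m²·s⁻².

(1)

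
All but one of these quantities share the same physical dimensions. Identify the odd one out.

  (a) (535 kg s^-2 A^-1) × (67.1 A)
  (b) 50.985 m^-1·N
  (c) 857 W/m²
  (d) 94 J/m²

(c)

Reduce each to base SI dimensions:
  (a) [kg·s⁻²·A⁻¹] · [A] = kg·s⁻²
  (b) N·m⁻¹ = kg·m·s⁻²·m⁻¹ = kg·s⁻²
  (c) W·m⁻² = J·s⁻¹·m⁻² = kg·s⁻³
  (d) J·m⁻² = N·m·m⁻² = kg·s⁻²
All reduce to kg·s⁻² except (c), which is kg·s⁻³.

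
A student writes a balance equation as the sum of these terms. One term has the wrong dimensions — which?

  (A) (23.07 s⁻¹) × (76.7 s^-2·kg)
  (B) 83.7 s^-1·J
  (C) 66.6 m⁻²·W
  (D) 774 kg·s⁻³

(B)

Expand each in SI base units:
  (A) [s⁻¹] · [kg·s⁻²] = kg·s⁻³
  (B) J·s⁻¹ = N·m·s⁻¹ = kg·m²·s⁻³
  (C) W·m⁻² = J·s⁻¹·m⁻² = kg·s⁻³
  (D) kg·s⁻³
All reduce to kg·s⁻³ except (B), which is kg·m²·s⁻³.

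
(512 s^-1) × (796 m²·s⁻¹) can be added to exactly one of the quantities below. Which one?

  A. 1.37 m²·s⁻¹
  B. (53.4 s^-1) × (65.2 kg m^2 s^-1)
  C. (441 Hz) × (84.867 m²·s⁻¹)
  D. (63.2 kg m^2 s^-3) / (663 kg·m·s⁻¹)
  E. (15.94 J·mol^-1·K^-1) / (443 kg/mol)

C.

Reference: [s⁻¹] · [m²·s⁻¹] = m²·s⁻².
Each option:
  A. m²·s⁻¹
  B. [s⁻¹] · [kg·m²·s⁻¹] = kg·m²·s⁻²
  C. [s⁻¹] · [m²·s⁻¹] = m²·s⁻²  ← same
  D. [kg·m²·s⁻³] / [kg·m·s⁻¹] = m·s⁻²
  E. [kg·m²·s⁻²·K⁻¹·mol⁻¹] / [kg·mol⁻¹] = m²·s⁻²·K⁻¹
Only C. matches m²·s⁻².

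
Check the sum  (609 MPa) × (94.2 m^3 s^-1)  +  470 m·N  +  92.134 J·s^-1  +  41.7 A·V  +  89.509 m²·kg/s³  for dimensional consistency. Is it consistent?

In SI base units:
  (609 MPa) × (94.2 m^3 s^-1):  [kg·m⁻¹·s⁻²] · [m³·s⁻¹] = kg·m²·s⁻³
  470 m·N:  N·m = kg·m·s⁻²·m = kg·m²·s⁻²
  92.134 J·s^-1:  J·s⁻¹ = N·m·s⁻¹ = kg·m²·s⁻³
  41.7 A·V:  V·A = J·C⁻¹·A = kg·m²·s⁻³
  89.509 m²·kg/s³:  kg·m²·s⁻³
The terms do not share a single dimension (kg·m²·s⁻² vs kg·m²·s⁻³).

No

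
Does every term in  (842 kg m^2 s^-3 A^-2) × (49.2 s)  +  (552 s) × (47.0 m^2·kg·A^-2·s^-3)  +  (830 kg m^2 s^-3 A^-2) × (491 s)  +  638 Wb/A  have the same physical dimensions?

Dimensions:
  (842 kg m^2 s^-3 A^-2) × (49.2 s):  [kg·m²·s⁻³·A⁻²] · [s] = kg·m²·s⁻²·A⁻²
  (552 s) × (47.0 m^2·kg·A^-2·s^-3):  [s] · [kg·m²·s⁻³·A⁻²] = kg·m²·s⁻²·A⁻²
  (830 kg m^2 s^-3 A^-2) × (491 s):  [kg·m²·s⁻³·A⁻²] · [s] = kg·m²·s⁻²·A⁻²
  638 Wb/A:  Wb·A⁻¹ = V·s·A⁻¹ = kg·m²·s⁻²·A⁻²
Every term reduces to kg·m²·s⁻²·A⁻².

Yes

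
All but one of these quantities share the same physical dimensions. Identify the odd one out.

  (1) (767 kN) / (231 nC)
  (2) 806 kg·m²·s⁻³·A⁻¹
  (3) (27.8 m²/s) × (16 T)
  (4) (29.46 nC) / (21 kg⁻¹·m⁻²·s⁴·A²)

(1)

Work out the base dimensions of each:
  (1) [kg·m·s⁻²] / [s·A] = kg·m·s⁻³·A⁻¹
  (2) kg·m²·s⁻³·A⁻¹
  (3) [m²·s⁻¹] · [kg·s⁻²·A⁻¹] = kg·m²·s⁻³·A⁻¹
  (4) [s·A] / [kg⁻¹·m⁻²·s⁴·A²] = kg·m²·s⁻³·A⁻¹
All reduce to kg·m²·s⁻³·A⁻¹ except (1), which is kg·m·s⁻³·A⁻¹.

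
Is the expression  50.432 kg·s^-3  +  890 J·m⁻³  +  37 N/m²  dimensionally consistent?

No

Dimensions:
  50.432 kg·s^-3:  kg·s⁻³
  890 J·m⁻³:  J·m⁻³ = N·m·m⁻³ = kg·m⁻¹·s⁻²
  37 N/m²:  N·m⁻² = kg·m·s⁻²·m⁻² = kg·m⁻¹·s⁻²
The terms do not share a single dimension (kg·m⁻¹·s⁻² vs kg·s⁻³).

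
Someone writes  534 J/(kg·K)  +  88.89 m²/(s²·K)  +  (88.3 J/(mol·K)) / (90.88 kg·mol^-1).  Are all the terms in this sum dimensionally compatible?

Yes

In SI base units:
  534 J/(kg·K):  J·kg⁻¹·K⁻¹ = N·m·kg⁻¹·K⁻¹ = m²·s⁻²·K⁻¹
  88.89 m²/(s²·K):  m²·s⁻²·K⁻¹
  (88.3 J/(mol·K)) / (90.88 kg·mol^-1):  [kg·m²·s⁻²·K⁻¹·mol⁻¹] / [kg·mol⁻¹] = m²·s⁻²·K⁻¹
Every term reduces to m²·s⁻²·K⁻¹.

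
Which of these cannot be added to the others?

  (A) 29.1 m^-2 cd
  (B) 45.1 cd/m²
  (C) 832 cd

Expand each in SI base units:
  (A) m⁻²·cd
  (B) cd·m⁻² = m⁻²·cd
  (C) cd
All reduce to m⁻²·cd except (C), which is cd.

(C)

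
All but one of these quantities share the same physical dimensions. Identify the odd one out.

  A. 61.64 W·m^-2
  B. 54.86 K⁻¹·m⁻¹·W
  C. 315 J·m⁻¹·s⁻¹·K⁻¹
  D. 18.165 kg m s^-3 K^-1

A.

Reduce each to base SI dimensions:
  A. W·m⁻² = J·s⁻¹·m⁻² = kg·s⁻³
  B. W·m⁻¹·K⁻¹ = J·s⁻¹·m⁻¹·K⁻¹ = kg·m·s⁻³·K⁻¹
  C. J·s⁻¹·m⁻¹·K⁻¹ = N·m·s⁻¹·m⁻¹·K⁻¹ = kg·m·s⁻³·K⁻¹
  D. kg·m·s⁻³·K⁻¹
All reduce to kg·m·s⁻³·K⁻¹ except A., which is kg·s⁻³.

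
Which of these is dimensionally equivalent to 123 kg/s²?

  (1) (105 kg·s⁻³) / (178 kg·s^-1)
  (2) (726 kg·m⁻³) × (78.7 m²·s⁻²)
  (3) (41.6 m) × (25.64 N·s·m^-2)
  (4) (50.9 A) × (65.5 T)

(4)

Reference: kg·s⁻².
Each option:
  (1) [kg·s⁻³] / [kg·s⁻¹] = s⁻²
  (2) [kg·m⁻³] · [m²·s⁻²] = kg·m⁻¹·s⁻²
  (3) [m] · [kg·m⁻¹·s⁻¹] = kg·s⁻¹
  (4) [A] · [kg·s⁻²·A⁻¹] = kg·s⁻²  ← same
Only (4) matches kg·s⁻².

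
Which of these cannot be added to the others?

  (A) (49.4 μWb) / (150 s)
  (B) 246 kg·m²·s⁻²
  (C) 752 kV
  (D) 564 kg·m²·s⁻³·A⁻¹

Work out the base dimensions of each:
  (A) [kg·m²·s⁻²·A⁻¹] / [s] = kg·m²·s⁻³·A⁻¹
  (B) kg·m²·s⁻²
  (C) V = J·C⁻¹ = kg·m²·s⁻³·A⁻¹
  (D) kg·m²·s⁻³·A⁻¹
All reduce to kg·m²·s⁻³·A⁻¹ except (B), which is kg·m²·s⁻².

(B)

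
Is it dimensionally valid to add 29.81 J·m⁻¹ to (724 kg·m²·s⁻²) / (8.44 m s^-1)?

In SI base units:
  29.81 J·m⁻¹:  J·m⁻¹ = N·m·m⁻¹ = kg·m·s⁻²
  (724 kg·m²·s⁻²) / (8.44 m s^-1):  [kg·m²·s⁻²] / [m·s⁻¹] = kg·m·s⁻¹
kg·m·s⁻² ≠ kg·m·s⁻¹, so they cannot be added.

No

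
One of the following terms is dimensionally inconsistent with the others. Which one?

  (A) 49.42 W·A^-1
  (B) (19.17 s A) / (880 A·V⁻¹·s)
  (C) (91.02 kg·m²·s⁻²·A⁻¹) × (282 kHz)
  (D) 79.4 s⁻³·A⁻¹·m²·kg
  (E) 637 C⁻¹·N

(E)

Dimensions:
  (A) W·A⁻¹ = J·s⁻¹·A⁻¹ = kg·m²·s⁻³·A⁻¹
  (B) [s·A] / [kg⁻¹·m⁻²·s⁴·A²] = kg·m²·s⁻³·A⁻¹
  (C) [kg·m²·s⁻²·A⁻¹] · [s⁻¹] = kg·m²·s⁻³·A⁻¹
  (D) kg·m²·s⁻³·A⁻¹
  (E) N·C⁻¹ = kg·m·s⁻²·(s·A)⁻¹ = kg·m·s⁻³·A⁻¹
All reduce to kg·m²·s⁻³·A⁻¹ except (E), which is kg·m·s⁻³·A⁻¹.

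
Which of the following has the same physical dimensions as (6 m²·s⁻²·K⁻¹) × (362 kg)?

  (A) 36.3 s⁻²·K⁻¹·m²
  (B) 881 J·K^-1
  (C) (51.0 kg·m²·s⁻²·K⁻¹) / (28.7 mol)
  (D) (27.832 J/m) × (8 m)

Reference: [m²·s⁻²·K⁻¹] · [kg] = kg·m²·s⁻²·K⁻¹.
Each option:
  (A) m²·s⁻²·K⁻¹
  (B) J·K⁻¹ = N·m·K⁻¹ = kg·m²·s⁻²·K⁻¹  ← same
  (C) [kg·m²·s⁻²·K⁻¹] / [mol] = kg·m²·s⁻²·K⁻¹·mol⁻¹
  (D) [kg·m·s⁻²] · [m] = kg·m²·s⁻²
Only (B) matches kg·m²·s⁻²·K⁻¹.

(B)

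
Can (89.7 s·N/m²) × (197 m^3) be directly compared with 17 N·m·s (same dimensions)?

Yes

Dimensions:
  (89.7 s·N/m²) × (197 m^3):  [kg·m⁻¹·s⁻¹] · [m³] = kg·m²·s⁻¹
  17 N·m·s:  N·m·s = kg·m·s⁻²·m·s = kg·m²·s⁻¹
Both are kg·m²·s⁻¹, so they have the same dimensions and can be added.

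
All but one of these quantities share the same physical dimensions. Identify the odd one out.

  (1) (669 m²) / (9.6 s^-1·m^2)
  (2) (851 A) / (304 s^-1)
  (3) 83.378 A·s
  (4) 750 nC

Expand each in SI base units:
  (1) [m²] / [m²·s⁻¹] = s
  (2) [A] / [s⁻¹] = s·A
  (3) A·s = s·A
  (4) C = s·A
All reduce to s·A except (1), which is s.

(1)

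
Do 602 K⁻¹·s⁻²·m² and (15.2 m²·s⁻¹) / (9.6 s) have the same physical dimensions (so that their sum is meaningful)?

No

In SI base units:
  602 K⁻¹·s⁻²·m²:  m²·s⁻²·K⁻¹
  (15.2 m²·s⁻¹) / (9.6 s):  [m²·s⁻¹] / [s] = m²·s⁻²
m²·s⁻²·K⁻¹ ≠ m²·s⁻², so they cannot be added.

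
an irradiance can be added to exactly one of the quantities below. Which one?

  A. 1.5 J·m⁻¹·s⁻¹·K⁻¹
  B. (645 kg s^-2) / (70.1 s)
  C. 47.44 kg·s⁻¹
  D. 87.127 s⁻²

Reference: [irradiance] = kg·s⁻³.
Each option:
  A. J·s⁻¹·m⁻¹·K⁻¹ = N·m·s⁻¹·m⁻¹·K⁻¹ = kg·m·s⁻³·K⁻¹
  B. [kg·s⁻²] / [s] = kg·s⁻³  ← same
  C. kg·s⁻¹
  D. s⁻²
Only B. matches kg·s⁻³.

B.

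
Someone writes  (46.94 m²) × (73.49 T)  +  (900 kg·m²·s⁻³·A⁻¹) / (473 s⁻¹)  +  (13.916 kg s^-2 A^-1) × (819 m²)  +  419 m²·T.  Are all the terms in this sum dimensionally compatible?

Expand each in SI base units:
  (46.94 m²) × (73.49 T):  [m²] · [kg·s⁻²·A⁻¹] = kg·m²·s⁻²·A⁻¹
  (900 kg·m²·s⁻³·A⁻¹) / (473 s⁻¹):  [kg·m²·s⁻³·A⁻¹] / [s⁻¹] = kg·m²·s⁻²·A⁻¹
  (13.916 kg s^-2 A^-1) × (819 m²):  [kg·s⁻²·A⁻¹] · [m²] = kg·m²·s⁻²·A⁻¹
  419 m²·T:  T·m² = Wb·m⁻²·m² = kg·m²·s⁻²·A⁻¹
Every term reduces to kg·m²·s⁻²·A⁻¹.

Yes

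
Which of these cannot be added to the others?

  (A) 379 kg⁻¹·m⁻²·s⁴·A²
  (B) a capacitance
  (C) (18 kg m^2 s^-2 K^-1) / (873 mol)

Reduce each to base SI dimensions:
  (A) kg⁻¹·m⁻²·s⁴·A²
  (B) [capacitance] = kg⁻¹·m⁻²·s⁴·A²
  (C) [kg·m²·s⁻²·K⁻¹] / [mol] = kg·m²·s⁻²·K⁻¹·mol⁻¹
All reduce to kg⁻¹·m⁻²·s⁴·A² except (C), which is kg·m²·s⁻²·K⁻¹·mol⁻¹.

(C)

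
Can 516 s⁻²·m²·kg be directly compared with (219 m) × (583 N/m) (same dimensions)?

No

Reduce each to base SI dimensions:
  516 s⁻²·m²·kg:  kg·m²·s⁻²
  (219 m) × (583 N/m):  [m] · [kg·s⁻²] = kg·m·s⁻²
kg·m²·s⁻² ≠ kg·m·s⁻², so they cannot be added.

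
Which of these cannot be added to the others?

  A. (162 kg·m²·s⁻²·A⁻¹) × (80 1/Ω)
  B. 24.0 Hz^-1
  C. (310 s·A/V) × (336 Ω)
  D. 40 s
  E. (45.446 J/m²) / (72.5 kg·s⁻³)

A.

Expand each in SI base units:
  A. [kg·m²·s⁻²·A⁻¹] · [kg⁻¹·m⁻²·s³·A²] = s·A
  B. Hz⁻¹ = (s⁻¹)⁻¹ = s
  C. [kg⁻¹·m⁻²·s⁴·A²] · [kg·m²·s⁻³·A⁻²] = s
  D. s
  E. [kg·s⁻²] / [kg·s⁻³] = s
All reduce to s except A., which is s·A.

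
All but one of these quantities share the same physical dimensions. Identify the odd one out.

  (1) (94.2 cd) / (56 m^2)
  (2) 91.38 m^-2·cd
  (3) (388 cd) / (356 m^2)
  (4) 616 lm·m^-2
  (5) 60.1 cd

Work out the base dimensions of each:
  (1) [cd] / [m²] = m⁻²·cd
  (2) cd·m⁻² = m⁻²·cd
  (3) [cd] / [m²] = m⁻²·cd
  (4) lm·m⁻² = cd·m⁻² = m⁻²·cd
  (5) cd
All reduce to m⁻²·cd except (5), which is cd.

(5)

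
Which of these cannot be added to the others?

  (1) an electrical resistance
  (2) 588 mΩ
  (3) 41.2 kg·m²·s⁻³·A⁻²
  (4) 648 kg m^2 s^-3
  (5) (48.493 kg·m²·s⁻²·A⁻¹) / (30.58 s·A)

Reduce each to base SI dimensions:
  (1) [electrical resistance] = kg·m²·s⁻³·A⁻²
  (2) Ω = V·A⁻¹ = kg·m²·s⁻³·A⁻²
  (3) kg·m²·s⁻³·A⁻²
  (4) kg·m²·s⁻³
  (5) [kg·m²·s⁻²·A⁻¹] / [s·A] = kg·m²·s⁻³·A⁻²
All reduce to kg·m²·s⁻³·A⁻² except (4), which is kg·m²·s⁻³.

(4)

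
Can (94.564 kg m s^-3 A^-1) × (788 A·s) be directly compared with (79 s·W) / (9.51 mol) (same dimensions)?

No

Dimensions:
  (94.564 kg m s^-3 A^-1) × (788 A·s):  [kg·m·s⁻³·A⁻¹] · [s·A] = kg·m·s⁻²
  (79 s·W) / (9.51 mol):  [kg·m²·s⁻²] / [mol] = kg·m²·s⁻²·mol⁻¹
kg·m·s⁻² ≠ kg·m²·s⁻²·mol⁻¹, so they cannot be added.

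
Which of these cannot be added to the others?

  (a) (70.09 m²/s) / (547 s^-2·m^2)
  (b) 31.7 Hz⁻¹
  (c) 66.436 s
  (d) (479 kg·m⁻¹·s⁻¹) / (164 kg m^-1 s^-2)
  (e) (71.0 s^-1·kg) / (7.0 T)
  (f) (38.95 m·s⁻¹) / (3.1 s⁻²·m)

Work out the base dimensions of each:
  (a) [m²·s⁻¹] / [m²·s⁻²] = s
  (b) Hz⁻¹ = (s⁻¹)⁻¹ = s
  (c) s
  (d) [kg·m⁻¹·s⁻¹] / [kg·m⁻¹·s⁻²] = s
  (e) [kg·s⁻¹] / [kg·s⁻²·A⁻¹] = s·A
  (f) [m·s⁻¹] / [m·s⁻²] = s
All reduce to s except (e), which is s·A.

(e)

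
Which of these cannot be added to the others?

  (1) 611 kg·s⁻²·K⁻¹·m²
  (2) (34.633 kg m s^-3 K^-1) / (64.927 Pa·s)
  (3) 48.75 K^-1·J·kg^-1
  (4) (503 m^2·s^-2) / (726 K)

(1)

In SI base units:
  (1) kg·m²·s⁻²·K⁻¹
  (2) [kg·m·s⁻³·K⁻¹] / [kg·m⁻¹·s⁻¹] = m²·s⁻²·K⁻¹
  (3) J·kg⁻¹·K⁻¹ = N·m·kg⁻¹·K⁻¹ = m²·s⁻²·K⁻¹
  (4) [m²·s⁻²] / [K] = m²·s⁻²·K⁻¹
All reduce to m²·s⁻²·K⁻¹ except (1), which is kg·m²·s⁻²·K⁻¹.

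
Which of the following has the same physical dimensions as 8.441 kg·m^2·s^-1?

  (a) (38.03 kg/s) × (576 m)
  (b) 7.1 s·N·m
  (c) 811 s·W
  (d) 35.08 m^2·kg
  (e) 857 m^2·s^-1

Reference: kg·m²·s⁻¹.
Each option:
  (a) [kg·s⁻¹] · [m] = kg·m·s⁻¹
  (b) N·m·s = kg·m·s⁻²·m·s = kg·m²·s⁻¹  ← same
  (c) W·s = J·s⁻¹·s = kg·m²·s⁻²
  (d) kg·m²
  (e) m²·s⁻¹
Only (b) matches kg·m²·s⁻¹.

(b)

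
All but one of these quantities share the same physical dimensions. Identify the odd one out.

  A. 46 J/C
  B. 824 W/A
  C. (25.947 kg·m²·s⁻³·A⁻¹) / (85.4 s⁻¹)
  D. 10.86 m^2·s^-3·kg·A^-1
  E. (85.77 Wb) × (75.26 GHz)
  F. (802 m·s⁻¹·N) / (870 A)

C.

In SI base units:
  A. J·C⁻¹ = N·m·(s·A)⁻¹ = kg·m²·s⁻³·A⁻¹
  B. W·A⁻¹ = J·s⁻¹·A⁻¹ = kg·m²·s⁻³·A⁻¹
  C. [kg·m²·s⁻³·A⁻¹] / [s⁻¹] = kg·m²·s⁻²·A⁻¹
  D. kg·m²·s⁻³·A⁻¹
  E. [kg·m²·s⁻²·A⁻¹] · [s⁻¹] = kg·m²·s⁻³·A⁻¹
  F. [kg·m²·s⁻³] / [A] = kg·m²·s⁻³·A⁻¹
All reduce to kg·m²·s⁻³·A⁻¹ except C., which is kg·m²·s⁻²·A⁻¹.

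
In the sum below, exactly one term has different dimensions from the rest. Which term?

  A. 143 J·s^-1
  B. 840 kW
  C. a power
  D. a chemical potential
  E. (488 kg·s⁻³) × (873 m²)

Dimensions:
  A. J·s⁻¹ = N·m·s⁻¹ = kg·m²·s⁻³
  B. W = J·s⁻¹ = kg·m²·s⁻³
  C. [power] = kg·m²·s⁻³
  D. [chemical potential] = kg·m²·s⁻²·mol⁻¹
  E. [kg·s⁻³] · [m²] = kg·m²·s⁻³
All reduce to kg·m²·s⁻³ except D., which is kg·m²·s⁻²·mol⁻¹.

D.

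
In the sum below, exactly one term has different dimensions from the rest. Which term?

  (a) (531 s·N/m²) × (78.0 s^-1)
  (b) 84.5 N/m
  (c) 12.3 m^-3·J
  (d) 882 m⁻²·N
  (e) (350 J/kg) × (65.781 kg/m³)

(b)

Work out the base dimensions of each:
  (a) [kg·m⁻¹·s⁻¹] · [s⁻¹] = kg·m⁻¹·s⁻²
  (b) N·m⁻¹ = kg·m·s⁻²·m⁻¹ = kg·s⁻²
  (c) J·m⁻³ = N·m·m⁻³ = kg·m⁻¹·s⁻²
  (d) N·m⁻² = kg·m·s⁻²·m⁻² = kg·m⁻¹·s⁻²
  (e) [m²·s⁻²] · [kg·m⁻³] = kg·m⁻¹·s⁻²
All reduce to kg·m⁻¹·s⁻² except (b), which is kg·s⁻².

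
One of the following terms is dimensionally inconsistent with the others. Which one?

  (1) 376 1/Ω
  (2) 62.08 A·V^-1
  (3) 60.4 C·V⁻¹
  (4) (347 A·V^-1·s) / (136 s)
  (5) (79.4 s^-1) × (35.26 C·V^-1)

In SI base units:
  (1) Ω⁻¹ = (V·A⁻¹)⁻¹ = kg⁻¹·m⁻²·s³·A²
  (2) A·V⁻¹ = A·(J·C⁻¹)⁻¹ = kg⁻¹·m⁻²·s³·A²
  (3) C·V⁻¹ = s·A·(J·C⁻¹)⁻¹ = kg⁻¹·m⁻²·s⁴·A²
  (4) [kg⁻¹·m⁻²·s⁴·A²] / [s] = kg⁻¹·m⁻²·s³·A²
  (5) [s⁻¹] · [kg⁻¹·m⁻²·s⁴·A²] = kg⁻¹·m⁻²·s³·A²
All reduce to kg⁻¹·m⁻²·s³·A² except (3), which is kg⁻¹·m⁻²·s⁴·A².

(3)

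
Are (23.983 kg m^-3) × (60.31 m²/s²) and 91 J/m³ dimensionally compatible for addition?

Yes

In SI base units:
  (23.983 kg m^-3) × (60.31 m²/s²):  [kg·m⁻³] · [m²·s⁻²] = kg·m⁻¹·s⁻²
  91 J/m³:  J·m⁻³ = N·m·m⁻³ = kg·m⁻¹·s⁻²
Both are kg·m⁻¹·s⁻², so they have the same dimensions and can be added.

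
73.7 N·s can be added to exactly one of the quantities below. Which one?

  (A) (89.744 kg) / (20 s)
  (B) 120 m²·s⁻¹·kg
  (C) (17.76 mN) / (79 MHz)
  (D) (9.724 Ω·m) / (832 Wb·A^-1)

Reference: N·s = kg·m·s⁻²·s = kg·m·s⁻¹.
Each option:
  (A) [kg] / [s] = kg·s⁻¹
  (B) kg·m²·s⁻¹
  (C) [kg·m·s⁻²] / [s⁻¹] = kg·m·s⁻¹  ← same
  (D) [kg·m³·s⁻³·A⁻²] / [kg·m²·s⁻²·A⁻²] = m·s⁻¹
Only (C) matches kg·m·s⁻¹.

(C)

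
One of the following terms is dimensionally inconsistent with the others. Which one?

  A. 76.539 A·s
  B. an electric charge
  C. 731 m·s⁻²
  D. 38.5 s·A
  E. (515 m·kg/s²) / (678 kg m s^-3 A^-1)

C.

Dimensions:
  A. A·s = s·A
  B. [electric charge] = s·A
  C. m·s⁻²
  D. s·A
  E. [kg·m·s⁻²] / [kg·m·s⁻³·A⁻¹] = s·A
All reduce to s·A except C., which is m·s⁻².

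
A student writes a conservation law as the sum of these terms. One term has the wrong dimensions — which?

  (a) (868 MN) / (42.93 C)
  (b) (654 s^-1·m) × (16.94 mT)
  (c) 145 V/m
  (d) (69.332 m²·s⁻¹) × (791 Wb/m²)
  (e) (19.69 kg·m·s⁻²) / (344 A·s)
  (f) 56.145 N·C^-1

(d)

Work out the base dimensions of each:
  (a) [kg·m·s⁻²] / [s·A] = kg·m·s⁻³·A⁻¹
  (b) [m·s⁻¹] · [kg·s⁻²·A⁻¹] = kg·m·s⁻³·A⁻¹
  (c) V·m⁻¹ = J·C⁻¹·m⁻¹ = kg·m·s⁻³·A⁻¹
  (d) [m²·s⁻¹] · [kg·s⁻²·A⁻¹] = kg·m²·s⁻³·A⁻¹
  (e) [kg·m·s⁻²] / [s·A] = kg·m·s⁻³·A⁻¹
  (f) N·C⁻¹ = kg·m·s⁻²·(s·A)⁻¹ = kg·m·s⁻³·A⁻¹
All reduce to kg·m·s⁻³·A⁻¹ except (d), which is kg·m²·s⁻³·A⁻¹.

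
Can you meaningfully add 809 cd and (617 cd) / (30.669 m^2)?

No

Expand each in SI base units:
  809 cd:  cd
  (617 cd) / (30.669 m^2):  [cd] / [m²] = m⁻²·cd
cd ≠ m⁻²·cd, so they cannot be added.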